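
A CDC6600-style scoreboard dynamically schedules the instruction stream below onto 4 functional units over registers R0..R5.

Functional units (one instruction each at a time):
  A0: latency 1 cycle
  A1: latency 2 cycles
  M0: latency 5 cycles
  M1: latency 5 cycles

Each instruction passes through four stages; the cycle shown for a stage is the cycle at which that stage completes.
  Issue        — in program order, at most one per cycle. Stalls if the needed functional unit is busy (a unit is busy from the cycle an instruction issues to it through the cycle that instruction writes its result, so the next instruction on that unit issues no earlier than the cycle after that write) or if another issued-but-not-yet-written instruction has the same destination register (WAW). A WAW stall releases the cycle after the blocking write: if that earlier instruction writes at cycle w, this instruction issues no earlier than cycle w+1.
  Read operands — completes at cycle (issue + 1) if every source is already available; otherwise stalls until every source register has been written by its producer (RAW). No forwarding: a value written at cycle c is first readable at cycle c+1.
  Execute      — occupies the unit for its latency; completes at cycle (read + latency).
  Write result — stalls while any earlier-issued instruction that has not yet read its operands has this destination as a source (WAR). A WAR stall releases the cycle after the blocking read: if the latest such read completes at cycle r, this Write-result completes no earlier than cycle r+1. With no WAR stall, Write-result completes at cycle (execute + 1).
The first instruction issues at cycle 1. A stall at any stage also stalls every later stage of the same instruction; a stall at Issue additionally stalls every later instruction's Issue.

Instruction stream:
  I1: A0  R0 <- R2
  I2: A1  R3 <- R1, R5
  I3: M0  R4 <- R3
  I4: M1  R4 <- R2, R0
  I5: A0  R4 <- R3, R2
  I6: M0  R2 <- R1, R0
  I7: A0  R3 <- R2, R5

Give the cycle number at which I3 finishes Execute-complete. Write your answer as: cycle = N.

t=1  issue I1 (A0)
t=2  I1 read-ops | issue I2 (A1)
t=3  I1 finished on A0 | I2 read-ops | issue I3 (M0)
t=4  I1→R0
t=5  I2 finished on A1
t=6  I2→R3
t=7  I3 read-ops
t=12  I3 finished on M0
t=13  I3→R4
t=14  issue I4 (M1)
t=15  I4 read-ops
t=20  I4 finished on M1
t=21  I4→R4
t=22  issue I5 (A0)
t=23  I5 read-ops | issue I6 (M0)
t=24  I5 finished on A0 | I6 read-ops
t=25  I5→R4
t=26  issue I7 (A0)
t=29  I6 finished on M0
t=30  I6→R2
t=31  I7 read-ops
t=32  I7 finished on A0
t=33  I7→R3

cycle = 12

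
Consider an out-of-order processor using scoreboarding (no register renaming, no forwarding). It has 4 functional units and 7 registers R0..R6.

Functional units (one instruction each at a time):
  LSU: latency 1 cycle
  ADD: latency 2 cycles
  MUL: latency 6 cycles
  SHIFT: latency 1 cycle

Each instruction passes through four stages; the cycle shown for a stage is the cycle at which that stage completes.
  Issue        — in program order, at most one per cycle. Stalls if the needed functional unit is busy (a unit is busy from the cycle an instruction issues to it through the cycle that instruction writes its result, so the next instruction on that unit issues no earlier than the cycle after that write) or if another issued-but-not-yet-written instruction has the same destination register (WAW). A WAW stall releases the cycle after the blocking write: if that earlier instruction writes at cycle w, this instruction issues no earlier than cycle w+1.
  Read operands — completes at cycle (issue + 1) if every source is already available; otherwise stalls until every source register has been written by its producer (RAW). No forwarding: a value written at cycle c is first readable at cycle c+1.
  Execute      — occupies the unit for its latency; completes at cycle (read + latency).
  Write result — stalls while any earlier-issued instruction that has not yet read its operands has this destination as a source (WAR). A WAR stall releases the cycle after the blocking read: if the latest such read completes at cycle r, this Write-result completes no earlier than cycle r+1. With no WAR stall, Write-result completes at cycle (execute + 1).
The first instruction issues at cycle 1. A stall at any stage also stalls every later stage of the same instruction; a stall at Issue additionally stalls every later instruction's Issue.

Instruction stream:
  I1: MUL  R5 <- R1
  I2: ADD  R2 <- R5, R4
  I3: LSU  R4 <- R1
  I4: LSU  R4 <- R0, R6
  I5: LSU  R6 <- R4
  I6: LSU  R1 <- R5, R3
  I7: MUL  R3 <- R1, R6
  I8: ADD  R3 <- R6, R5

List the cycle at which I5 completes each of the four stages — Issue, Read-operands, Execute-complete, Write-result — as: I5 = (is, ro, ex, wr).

I5 = (16, 17, 18, 19)

cycle 1: I1 dispatched to MUL
cycle 2: I1 operands ready; I2 dispatched to ADD
cycle 3: I3 dispatched to LSU
cycle 4: I3 operands ready
cycle 5: I3 complete
cycle 8: I1 complete
cycle 9: R5←I1
cycle 10: I2 operands ready
cycle 11: R4←I3
cycle 12: I2 complete; I4 dispatched to LSU
cycle 13: R2←I2; I4 operands ready
cycle 14: I4 complete
cycle 15: R4←I4
cycle 16: I5 dispatched to LSU
cycle 17: I5 operands ready
cycle 18: I5 complete
cycle 19: R6←I5
cycle 20: I6 dispatched to LSU
cycle 21: I6 operands ready; I7 dispatched to MUL
cycle 22: I6 complete
cycle 23: R1←I6
cycle 24: I7 operands ready
cycle 30: I7 complete
cycle 31: R3←I7
cycle 32: I8 dispatched to ADD
cycle 33: I8 operands ready
cycle 35: I8 complete
cycle 36: R3←I8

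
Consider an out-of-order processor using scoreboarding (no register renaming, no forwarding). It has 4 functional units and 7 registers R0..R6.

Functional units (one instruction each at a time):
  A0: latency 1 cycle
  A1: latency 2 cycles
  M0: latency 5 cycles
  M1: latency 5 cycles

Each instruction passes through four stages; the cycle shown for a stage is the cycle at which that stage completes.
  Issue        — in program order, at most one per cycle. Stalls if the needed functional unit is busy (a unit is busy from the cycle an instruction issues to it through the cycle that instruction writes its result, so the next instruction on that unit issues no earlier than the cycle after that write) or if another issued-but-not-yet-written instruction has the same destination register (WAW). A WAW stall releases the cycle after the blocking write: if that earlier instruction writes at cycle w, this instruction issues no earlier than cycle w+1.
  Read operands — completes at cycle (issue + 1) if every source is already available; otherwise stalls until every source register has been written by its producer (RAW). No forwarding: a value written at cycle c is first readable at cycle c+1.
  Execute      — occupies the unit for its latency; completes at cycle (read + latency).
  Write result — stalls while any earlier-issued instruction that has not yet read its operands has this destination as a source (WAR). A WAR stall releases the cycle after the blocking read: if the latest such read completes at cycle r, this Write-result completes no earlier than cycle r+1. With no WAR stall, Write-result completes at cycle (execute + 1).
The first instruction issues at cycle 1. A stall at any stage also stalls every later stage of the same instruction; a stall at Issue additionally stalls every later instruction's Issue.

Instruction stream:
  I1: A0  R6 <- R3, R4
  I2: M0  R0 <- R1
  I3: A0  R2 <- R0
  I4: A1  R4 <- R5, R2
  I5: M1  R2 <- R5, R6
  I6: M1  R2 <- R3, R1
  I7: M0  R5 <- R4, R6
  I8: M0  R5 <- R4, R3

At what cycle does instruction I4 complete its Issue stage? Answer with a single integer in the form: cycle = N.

I1: IS=1 RO=2 EX=3 WR=4
I2: IS=2 RO=3 EX=8 WR=9
I3: IS=5 RO=10 EX=11 WR=12  [struct: A0 busy until I1 writes@4; RAW R0: wait I2 write@9]
I4: IS=6 RO=13 EX=15 WR=16  [RAW R2: wait I3 write@12]
I5: IS=13 RO=14 EX=19 WR=20  [WAW R2: wait I3 write@12]
I6: IS=21 RO=22 EX=27 WR=28  [struct: M1 busy until I5 writes@20]
I7: IS=22 RO=23 EX=28 WR=29
I8: IS=30 RO=31 EX=36 WR=37  [struct: M0 busy until I7 writes@29]

cycle = 6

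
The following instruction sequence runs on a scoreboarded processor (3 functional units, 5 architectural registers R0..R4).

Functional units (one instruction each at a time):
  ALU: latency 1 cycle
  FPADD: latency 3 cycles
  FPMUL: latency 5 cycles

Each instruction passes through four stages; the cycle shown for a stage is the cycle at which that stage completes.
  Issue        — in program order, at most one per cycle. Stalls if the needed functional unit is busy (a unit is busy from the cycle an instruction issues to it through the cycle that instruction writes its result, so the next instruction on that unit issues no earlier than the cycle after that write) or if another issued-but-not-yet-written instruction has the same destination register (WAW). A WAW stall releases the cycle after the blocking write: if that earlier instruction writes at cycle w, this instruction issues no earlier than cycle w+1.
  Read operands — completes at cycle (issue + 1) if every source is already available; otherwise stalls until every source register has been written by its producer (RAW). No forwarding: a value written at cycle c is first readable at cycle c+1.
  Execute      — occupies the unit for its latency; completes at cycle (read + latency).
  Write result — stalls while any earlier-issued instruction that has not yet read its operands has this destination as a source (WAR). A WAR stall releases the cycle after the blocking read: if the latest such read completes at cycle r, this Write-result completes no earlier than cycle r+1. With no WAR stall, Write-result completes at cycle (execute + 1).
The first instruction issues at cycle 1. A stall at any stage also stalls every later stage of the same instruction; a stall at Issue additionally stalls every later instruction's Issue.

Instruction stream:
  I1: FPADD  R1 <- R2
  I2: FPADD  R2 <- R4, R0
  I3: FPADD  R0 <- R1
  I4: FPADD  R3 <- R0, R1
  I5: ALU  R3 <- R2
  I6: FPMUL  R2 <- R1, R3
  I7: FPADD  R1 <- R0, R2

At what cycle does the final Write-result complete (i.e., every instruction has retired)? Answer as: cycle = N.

cycle = 40

I1: IS=1 RO=2 EX=5 WR=6
I2: IS=7 RO=8 EX=11 WR=12  [struct: FPADD busy until I1 writes@6]
I3: IS=13 RO=14 EX=17 WR=18  [struct: FPADD busy until I2 writes@12]
I4: IS=19 RO=20 EX=23 WR=24  [struct: FPADD busy until I3 writes@18]
I5: IS=25 RO=26 EX=27 WR=28  [WAW R3: wait I4 write@24]
I6: IS=26 RO=29 EX=34 WR=35  [RAW R3: wait I5 write@28]
I7: IS=27 RO=36 EX=39 WR=40  [RAW R2: wait I6 write@35]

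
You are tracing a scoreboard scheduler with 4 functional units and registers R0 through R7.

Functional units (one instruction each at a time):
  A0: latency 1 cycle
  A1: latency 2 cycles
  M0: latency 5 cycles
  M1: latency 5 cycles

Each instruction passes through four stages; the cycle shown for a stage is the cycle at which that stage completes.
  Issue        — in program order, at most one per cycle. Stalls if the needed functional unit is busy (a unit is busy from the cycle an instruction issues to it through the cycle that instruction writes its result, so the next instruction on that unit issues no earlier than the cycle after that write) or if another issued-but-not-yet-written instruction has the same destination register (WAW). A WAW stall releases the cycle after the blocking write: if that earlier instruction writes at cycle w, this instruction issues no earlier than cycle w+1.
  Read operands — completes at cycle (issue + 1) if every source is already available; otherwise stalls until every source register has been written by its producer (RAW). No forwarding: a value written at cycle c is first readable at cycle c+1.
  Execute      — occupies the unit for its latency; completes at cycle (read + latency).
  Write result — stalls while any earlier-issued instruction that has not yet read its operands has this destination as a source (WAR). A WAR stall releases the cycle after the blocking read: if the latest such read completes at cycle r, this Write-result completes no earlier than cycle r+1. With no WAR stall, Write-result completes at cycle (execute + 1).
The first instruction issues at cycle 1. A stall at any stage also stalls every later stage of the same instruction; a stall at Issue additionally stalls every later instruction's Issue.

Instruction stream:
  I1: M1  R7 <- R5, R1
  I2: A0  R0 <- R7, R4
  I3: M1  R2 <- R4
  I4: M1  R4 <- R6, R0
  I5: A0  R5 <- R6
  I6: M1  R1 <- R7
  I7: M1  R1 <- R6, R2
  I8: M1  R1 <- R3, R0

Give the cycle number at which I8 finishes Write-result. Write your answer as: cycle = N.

[I1] 1/2/7/8
[I2] 2/9/10/11  (RAW R7: wait I1 write@8)
[I3] 9/10/15/16  (struct: M1 busy until I1 writes@8)
[I4] 17/18/23/24  (struct: M1 busy until I3 writes@16)
[I5] 18/19/20/21
[I6] 25/26/31/32  (struct: M1 busy until I4 writes@24)
[I7] 33/34/39/40  (struct: M1 busy until I6 writes@32)
[I8] 41/42/47/48  (struct: M1 busy until I7 writes@40)

cycle = 48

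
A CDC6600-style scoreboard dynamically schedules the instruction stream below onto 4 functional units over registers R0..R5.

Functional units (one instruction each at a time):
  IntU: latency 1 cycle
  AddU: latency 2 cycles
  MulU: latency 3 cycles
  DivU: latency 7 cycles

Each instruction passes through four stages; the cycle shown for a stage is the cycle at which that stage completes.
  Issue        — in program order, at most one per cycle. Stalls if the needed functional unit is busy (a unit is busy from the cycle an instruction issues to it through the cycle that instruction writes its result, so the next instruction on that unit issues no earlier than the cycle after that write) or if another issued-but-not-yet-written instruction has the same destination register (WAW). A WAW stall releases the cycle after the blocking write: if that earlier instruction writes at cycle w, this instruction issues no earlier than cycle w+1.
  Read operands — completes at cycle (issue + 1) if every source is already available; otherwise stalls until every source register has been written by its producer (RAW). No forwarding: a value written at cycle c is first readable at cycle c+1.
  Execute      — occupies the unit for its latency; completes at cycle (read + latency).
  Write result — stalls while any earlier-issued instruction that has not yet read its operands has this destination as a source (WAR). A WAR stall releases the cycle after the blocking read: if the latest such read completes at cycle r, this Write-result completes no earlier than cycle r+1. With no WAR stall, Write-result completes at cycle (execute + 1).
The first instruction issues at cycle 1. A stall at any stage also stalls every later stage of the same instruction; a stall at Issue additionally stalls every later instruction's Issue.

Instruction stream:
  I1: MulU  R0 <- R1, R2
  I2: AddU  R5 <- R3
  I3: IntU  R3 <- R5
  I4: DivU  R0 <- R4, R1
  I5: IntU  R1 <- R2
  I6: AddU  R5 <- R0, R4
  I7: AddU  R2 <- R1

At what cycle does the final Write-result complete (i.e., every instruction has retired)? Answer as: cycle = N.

c1: I1→MulU
c2: I1 RO; I2→AddU
c3: I2 RO; I3→IntU
c5: I1 EX; I2 EX
c6: I1 WR R0; I2 WR R5
c7: I3 RO; I4→DivU
c8: I3 EX; I4 RO
c9: I3 WR R3
c10: I5→IntU
c11: I5 RO; I6→AddU
c12: I5 EX
c13: I5 WR R1
c15: I4 EX
c16: I4 WR R0
c17: I6 RO
c19: I6 EX
c20: I6 WR R5
c21: I7→AddU
c22: I7 RO
c24: I7 EX
c25: I7 WR R2

cycle = 25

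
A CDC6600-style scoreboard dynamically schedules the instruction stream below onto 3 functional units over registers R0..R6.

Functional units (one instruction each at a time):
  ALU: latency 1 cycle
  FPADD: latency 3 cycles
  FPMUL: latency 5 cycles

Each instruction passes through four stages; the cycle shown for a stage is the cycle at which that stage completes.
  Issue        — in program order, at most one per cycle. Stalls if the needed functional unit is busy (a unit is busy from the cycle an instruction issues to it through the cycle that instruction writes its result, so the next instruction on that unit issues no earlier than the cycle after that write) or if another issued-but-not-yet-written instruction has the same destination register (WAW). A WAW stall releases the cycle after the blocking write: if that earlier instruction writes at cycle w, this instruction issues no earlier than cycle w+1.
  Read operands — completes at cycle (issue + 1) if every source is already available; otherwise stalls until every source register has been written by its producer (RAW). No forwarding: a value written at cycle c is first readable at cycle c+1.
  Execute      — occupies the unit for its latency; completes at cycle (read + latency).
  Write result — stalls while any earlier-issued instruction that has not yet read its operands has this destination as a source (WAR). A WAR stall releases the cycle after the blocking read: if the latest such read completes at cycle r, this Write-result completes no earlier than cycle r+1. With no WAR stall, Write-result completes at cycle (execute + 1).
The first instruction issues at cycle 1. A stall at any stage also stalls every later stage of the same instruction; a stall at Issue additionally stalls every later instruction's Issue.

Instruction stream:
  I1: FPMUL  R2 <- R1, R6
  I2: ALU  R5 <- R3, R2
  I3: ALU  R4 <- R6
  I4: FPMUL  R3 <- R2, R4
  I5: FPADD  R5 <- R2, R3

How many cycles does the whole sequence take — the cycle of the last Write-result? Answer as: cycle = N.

I1: IS=1 RO=2 EX=7 WR=8
I2: IS=2 RO=9 EX=10 WR=11  [RAW R2: wait I1 write@8]
I3: IS=12 RO=13 EX=14 WR=15  [struct: ALU busy until I2 writes@11]
I4: IS=13 RO=16 EX=21 WR=22  [RAW R4: wait I3 write@15]
I5: IS=14 RO=23 EX=26 WR=27  [RAW R3: wait I4 write@22]

cycle = 27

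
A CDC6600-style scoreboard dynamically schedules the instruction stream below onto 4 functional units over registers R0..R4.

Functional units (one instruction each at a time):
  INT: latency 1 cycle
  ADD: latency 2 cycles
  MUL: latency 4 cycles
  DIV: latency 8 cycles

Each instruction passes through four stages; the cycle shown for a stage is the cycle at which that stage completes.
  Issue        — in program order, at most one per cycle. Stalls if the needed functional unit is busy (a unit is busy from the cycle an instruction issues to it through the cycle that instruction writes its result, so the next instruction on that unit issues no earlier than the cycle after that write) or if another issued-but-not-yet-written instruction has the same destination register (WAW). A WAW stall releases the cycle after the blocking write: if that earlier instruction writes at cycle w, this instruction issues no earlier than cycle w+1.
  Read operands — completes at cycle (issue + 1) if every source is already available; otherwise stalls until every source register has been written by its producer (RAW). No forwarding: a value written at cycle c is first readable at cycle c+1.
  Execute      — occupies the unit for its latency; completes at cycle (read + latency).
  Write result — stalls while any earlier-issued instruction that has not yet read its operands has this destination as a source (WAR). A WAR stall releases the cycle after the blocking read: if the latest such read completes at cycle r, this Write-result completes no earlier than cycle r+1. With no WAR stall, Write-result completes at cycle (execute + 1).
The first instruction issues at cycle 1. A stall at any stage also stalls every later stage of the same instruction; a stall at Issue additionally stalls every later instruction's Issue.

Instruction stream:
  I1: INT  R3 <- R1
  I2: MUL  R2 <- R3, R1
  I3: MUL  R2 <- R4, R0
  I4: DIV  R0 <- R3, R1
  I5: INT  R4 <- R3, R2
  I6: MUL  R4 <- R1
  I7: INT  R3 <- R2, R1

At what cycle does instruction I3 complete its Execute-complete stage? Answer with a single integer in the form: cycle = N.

[I1] 1/2/3/4
[I2] 2/5/9/10  (RAW R3: wait I1 write@4)
[I3] 11/12/16/17  (struct: MUL busy until I2 writes@10)
[I4] 12/13/21/22
[I5] 13/18/19/20  (RAW R2: wait I3 write@17)
[I6] 21/22/26/27  (WAW R4: wait I5 write@20)
[I7] 22/23/24/25

cycle = 16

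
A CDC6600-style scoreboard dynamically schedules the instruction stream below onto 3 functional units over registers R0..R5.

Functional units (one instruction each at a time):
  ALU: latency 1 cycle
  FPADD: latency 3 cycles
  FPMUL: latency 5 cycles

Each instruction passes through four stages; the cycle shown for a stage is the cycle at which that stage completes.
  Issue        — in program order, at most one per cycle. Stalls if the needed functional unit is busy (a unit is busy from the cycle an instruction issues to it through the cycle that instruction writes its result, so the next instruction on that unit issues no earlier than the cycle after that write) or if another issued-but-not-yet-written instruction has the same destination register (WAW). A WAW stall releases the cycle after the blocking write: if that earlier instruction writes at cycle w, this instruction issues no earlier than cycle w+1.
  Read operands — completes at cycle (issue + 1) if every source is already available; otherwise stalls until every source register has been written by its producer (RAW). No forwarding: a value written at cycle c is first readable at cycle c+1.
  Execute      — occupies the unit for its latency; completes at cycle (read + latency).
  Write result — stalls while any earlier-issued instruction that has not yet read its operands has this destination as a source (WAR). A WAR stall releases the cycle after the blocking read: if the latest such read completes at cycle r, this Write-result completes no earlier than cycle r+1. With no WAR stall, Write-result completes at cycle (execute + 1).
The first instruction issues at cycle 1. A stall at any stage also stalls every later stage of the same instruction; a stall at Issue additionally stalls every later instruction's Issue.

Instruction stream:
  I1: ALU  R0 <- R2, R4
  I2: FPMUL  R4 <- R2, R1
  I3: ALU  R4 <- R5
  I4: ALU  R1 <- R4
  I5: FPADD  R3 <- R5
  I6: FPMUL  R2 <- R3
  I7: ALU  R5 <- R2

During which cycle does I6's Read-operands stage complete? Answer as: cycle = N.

cycle = 21

c1: I1 issues→ALU
c2: I1 reads | I2 issues→FPMUL
c3: I1 exec-done | I2 reads
c4: I1 writes R0
c8: I2 exec-done
c9: I2 writes R4
c10: I3 issues→ALU
c11: I3 reads
c12: I3 exec-done
c13: I3 writes R4
c14: I4 issues→ALU
c15: I4 reads | I5 issues→FPADD
c16: I4 exec-done | I5 reads | I6 issues→FPMUL
c17: I4 writes R1
c18: I7 issues→ALU
c19: I5 exec-done
c20: I5 writes R3
c21: I6 reads
c26: I6 exec-done
c27: I6 writes R2
c28: I7 reads
c29: I7 exec-done
c30: I7 writes R5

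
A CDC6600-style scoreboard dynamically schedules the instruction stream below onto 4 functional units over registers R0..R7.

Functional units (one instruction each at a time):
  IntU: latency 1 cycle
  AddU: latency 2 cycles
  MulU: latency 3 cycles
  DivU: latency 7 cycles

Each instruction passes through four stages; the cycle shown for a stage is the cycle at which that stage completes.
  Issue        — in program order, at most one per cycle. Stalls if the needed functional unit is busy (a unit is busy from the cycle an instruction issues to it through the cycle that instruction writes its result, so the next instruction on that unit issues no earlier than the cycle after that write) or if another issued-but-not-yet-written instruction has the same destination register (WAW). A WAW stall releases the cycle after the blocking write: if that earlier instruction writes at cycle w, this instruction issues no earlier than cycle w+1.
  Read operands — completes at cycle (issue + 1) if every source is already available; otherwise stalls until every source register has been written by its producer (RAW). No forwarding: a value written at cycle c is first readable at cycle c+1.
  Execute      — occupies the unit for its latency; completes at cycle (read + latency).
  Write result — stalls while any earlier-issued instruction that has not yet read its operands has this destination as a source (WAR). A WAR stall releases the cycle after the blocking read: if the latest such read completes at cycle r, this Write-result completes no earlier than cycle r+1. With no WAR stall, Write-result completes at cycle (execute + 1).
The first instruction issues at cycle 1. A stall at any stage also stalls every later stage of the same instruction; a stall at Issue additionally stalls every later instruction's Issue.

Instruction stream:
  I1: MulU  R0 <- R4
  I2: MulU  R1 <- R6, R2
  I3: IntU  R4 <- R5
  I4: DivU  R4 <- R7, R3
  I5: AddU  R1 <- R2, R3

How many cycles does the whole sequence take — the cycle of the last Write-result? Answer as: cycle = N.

cycle = 21

t=1  I1 dispatched to MulU
t=2  I1 operands ready
t=5  I1 complete
t=6  R0←I1
t=7  I2 dispatched to MulU
t=8  I2 operands ready | I3 dispatched to IntU
t=9  I3 operands ready
t=10  I3 complete
t=11  I2 complete | R4←I3
t=12  R1←I2 | I4 dispatched to DivU
t=13  I4 operands ready | I5 dispatched to AddU
t=14  I5 operands ready
t=16  I5 complete
t=17  R1←I5
t=20  I4 complete
t=21  R4←I4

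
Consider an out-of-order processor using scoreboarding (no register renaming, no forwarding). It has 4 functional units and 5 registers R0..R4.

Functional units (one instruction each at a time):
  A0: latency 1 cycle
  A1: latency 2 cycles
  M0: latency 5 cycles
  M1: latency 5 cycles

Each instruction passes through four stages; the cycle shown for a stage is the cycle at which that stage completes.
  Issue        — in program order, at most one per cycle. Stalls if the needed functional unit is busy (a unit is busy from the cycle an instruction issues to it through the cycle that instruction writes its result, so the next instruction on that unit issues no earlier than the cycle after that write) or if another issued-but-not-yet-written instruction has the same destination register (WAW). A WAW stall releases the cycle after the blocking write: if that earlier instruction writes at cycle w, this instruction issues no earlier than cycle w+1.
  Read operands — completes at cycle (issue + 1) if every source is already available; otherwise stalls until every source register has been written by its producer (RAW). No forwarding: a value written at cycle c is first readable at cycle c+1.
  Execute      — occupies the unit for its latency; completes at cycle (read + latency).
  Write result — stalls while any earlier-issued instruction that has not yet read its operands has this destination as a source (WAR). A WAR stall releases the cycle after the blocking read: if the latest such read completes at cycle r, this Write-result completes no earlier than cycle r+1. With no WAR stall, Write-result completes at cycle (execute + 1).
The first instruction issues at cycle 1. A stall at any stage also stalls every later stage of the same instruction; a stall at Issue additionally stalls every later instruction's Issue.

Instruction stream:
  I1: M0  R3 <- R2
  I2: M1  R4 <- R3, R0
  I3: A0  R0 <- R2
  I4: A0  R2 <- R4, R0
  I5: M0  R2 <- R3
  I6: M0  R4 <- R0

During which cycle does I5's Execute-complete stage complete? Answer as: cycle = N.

cycle = 25

cycle 1: I1→M0
cycle 2: I1 RO; I2→M1
cycle 3: I3→A0
cycle 4: I3 RO
cycle 5: I3 EX
cycle 7: I1 EX
cycle 8: I1 WR R3
cycle 9: I2 RO
cycle 10: I3 WR R0
cycle 11: I4→A0
cycle 14: I2 EX
cycle 15: I2 WR R4
cycle 16: I4 RO
cycle 17: I4 EX
cycle 18: I4 WR R2
cycle 19: I5→M0
cycle 20: I5 RO
cycle 25: I5 EX
cycle 26: I5 WR R2
cycle 27: I6→M0
cycle 28: I6 RO
cycle 33: I6 EX
cycle 34: I6 WR R4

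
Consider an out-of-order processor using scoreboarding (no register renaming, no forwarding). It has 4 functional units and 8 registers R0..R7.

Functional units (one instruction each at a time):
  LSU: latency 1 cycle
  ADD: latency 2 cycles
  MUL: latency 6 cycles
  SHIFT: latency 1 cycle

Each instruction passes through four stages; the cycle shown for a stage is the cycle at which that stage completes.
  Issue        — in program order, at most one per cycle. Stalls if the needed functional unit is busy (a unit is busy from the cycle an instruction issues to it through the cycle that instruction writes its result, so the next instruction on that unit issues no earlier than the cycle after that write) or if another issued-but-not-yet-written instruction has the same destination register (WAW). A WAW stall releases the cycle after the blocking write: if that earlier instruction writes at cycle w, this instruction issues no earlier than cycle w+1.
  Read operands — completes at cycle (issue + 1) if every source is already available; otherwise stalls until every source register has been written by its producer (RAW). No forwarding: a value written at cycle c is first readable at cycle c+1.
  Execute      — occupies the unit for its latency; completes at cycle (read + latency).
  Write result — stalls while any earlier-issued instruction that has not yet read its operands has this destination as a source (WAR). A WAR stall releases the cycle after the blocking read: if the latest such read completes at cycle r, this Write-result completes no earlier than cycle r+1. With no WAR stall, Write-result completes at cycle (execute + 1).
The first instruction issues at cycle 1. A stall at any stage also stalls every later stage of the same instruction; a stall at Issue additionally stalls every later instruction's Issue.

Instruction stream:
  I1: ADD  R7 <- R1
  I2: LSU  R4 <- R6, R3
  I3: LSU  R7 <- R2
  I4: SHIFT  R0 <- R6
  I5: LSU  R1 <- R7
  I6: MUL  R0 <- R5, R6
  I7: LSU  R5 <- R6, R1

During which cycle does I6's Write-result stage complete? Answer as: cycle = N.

c1: I1 dispatched to ADD
c2: I1 operands ready | I2 dispatched to LSU
c3: I2 operands ready
c4: I1 complete | I2 complete
c5: R7←I1 | R4←I2
c6: I3 dispatched to LSU
c7: I3 operands ready | I4 dispatched to SHIFT
c8: I3 complete | I4 operands ready
c9: R7←I3 | I4 complete
c10: R0←I4 | I5 dispatched to LSU
c11: I5 operands ready | I6 dispatched to MUL
c12: I5 complete | I6 operands ready
c13: R1←I5
c14: I7 dispatched to LSU
c15: I7 operands ready
c16: I7 complete
c17: R5←I7
c18: I6 complete
c19: R0←I6

cycle = 19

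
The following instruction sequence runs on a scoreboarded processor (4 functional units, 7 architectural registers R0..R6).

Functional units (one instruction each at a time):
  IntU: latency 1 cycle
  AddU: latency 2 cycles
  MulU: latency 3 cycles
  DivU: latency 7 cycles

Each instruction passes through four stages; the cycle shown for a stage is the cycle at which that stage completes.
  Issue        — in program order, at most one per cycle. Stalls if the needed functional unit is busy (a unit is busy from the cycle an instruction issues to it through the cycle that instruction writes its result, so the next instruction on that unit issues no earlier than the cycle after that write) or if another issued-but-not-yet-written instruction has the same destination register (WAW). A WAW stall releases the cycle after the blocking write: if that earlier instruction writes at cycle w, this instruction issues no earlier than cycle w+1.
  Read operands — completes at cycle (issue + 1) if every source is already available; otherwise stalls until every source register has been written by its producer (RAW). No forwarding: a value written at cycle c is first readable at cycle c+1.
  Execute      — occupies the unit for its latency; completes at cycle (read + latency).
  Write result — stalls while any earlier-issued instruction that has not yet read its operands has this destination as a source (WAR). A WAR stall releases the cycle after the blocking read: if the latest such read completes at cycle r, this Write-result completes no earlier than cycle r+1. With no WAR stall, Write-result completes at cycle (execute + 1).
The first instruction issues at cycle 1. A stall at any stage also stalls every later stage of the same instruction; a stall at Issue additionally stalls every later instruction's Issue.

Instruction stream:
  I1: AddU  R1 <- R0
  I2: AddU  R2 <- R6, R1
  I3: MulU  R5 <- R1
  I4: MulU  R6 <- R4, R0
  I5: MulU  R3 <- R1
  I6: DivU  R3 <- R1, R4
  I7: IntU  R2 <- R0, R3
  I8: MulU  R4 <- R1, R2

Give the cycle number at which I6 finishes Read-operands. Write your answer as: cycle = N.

[I1] 1/2/4/5
[I2] 6/7/9/10  (struct: AddU busy until I1 writes@5)
[I3] 7/8/11/12
[I4] 13/14/17/18  (struct: MulU busy until I3 writes@12)
[I5] 19/20/23/24  (struct: MulU busy until I4 writes@18)
[I6] 25/26/33/34  (WAW R3: wait I5 write@24)
[I7] 26/35/36/37  (RAW R3: wait I6 write@34)
[I8] 27/38/41/42  (RAW R2: wait I7 write@37)

cycle = 26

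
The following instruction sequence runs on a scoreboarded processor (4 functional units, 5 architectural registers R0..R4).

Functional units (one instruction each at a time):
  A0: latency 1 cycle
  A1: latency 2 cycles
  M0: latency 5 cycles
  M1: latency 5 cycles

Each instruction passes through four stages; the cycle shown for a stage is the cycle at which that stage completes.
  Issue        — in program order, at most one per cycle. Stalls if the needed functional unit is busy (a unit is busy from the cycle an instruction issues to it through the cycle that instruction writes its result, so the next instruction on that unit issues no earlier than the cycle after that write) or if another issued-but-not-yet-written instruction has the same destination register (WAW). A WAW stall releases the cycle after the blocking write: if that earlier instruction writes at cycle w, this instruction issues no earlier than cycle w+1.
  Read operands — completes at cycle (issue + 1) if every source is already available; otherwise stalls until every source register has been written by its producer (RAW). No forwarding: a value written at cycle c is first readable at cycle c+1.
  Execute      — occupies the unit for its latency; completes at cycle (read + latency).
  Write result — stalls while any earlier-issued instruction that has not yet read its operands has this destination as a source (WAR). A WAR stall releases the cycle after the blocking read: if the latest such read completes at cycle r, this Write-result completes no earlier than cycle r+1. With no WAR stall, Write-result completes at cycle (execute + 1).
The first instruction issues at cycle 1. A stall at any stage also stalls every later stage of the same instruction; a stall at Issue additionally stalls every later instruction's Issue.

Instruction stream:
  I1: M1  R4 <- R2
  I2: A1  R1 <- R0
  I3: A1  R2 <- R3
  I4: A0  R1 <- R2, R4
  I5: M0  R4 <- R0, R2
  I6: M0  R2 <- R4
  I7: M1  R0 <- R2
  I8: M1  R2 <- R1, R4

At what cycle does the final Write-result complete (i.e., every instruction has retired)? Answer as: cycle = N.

cycle = 41

I1 -> (1, 2, 7, 8)
I2 -> (2, 3, 5, 6)
I3 -> (7, 8, 10, 11)  // struct: A1 busy until I2 writes@6
I4 -> (8, 12, 13, 14)  // RAW R2: wait I3 write@11
I5 -> (9, 12, 17, 18)  // RAW R2: wait I3 write@11
I6 -> (19, 20, 25, 26)  // struct: M0 busy until I5 writes@18
I7 -> (20, 27, 32, 33)  // RAW R2: wait I6 write@26
I8 -> (34, 35, 40, 41)  // struct: M1 busy until I7 writes@33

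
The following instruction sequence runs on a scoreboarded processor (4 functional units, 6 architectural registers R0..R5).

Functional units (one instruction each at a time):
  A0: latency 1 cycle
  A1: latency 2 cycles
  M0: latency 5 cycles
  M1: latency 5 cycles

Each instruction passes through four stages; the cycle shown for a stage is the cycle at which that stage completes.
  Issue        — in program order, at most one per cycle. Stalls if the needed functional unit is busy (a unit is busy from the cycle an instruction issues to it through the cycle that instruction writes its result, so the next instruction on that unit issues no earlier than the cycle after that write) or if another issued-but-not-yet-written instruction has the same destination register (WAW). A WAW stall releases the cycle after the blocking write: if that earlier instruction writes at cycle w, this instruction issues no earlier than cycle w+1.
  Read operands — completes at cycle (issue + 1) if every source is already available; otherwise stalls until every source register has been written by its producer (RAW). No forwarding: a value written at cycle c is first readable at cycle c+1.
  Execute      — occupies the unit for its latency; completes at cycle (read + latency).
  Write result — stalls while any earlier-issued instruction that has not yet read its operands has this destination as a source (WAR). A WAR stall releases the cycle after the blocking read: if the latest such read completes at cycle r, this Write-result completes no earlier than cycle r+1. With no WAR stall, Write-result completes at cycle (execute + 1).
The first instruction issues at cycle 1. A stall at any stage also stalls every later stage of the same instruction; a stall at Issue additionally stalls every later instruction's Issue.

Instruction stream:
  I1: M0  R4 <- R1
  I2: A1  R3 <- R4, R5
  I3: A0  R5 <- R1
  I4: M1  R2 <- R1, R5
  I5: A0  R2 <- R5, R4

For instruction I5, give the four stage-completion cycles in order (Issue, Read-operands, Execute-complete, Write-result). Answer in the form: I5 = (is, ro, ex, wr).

I5 = (18, 19, 20, 21)

t=1  I1→M0
t=2  I1 RO | I2→A1
t=3  I3→A0
t=4  I3 RO | I4→M1
t=5  I3 EX
t=7  I1 EX
t=8  I1 WR R4
t=9  I2 RO
t=10  I3 WR R5
t=11  I2 EX | I4 RO
t=12  I2 WR R3
t=16  I4 EX
t=17  I4 WR R2
t=18  I5→A0
t=19  I5 RO
t=20  I5 EX
t=21  I5 WR R2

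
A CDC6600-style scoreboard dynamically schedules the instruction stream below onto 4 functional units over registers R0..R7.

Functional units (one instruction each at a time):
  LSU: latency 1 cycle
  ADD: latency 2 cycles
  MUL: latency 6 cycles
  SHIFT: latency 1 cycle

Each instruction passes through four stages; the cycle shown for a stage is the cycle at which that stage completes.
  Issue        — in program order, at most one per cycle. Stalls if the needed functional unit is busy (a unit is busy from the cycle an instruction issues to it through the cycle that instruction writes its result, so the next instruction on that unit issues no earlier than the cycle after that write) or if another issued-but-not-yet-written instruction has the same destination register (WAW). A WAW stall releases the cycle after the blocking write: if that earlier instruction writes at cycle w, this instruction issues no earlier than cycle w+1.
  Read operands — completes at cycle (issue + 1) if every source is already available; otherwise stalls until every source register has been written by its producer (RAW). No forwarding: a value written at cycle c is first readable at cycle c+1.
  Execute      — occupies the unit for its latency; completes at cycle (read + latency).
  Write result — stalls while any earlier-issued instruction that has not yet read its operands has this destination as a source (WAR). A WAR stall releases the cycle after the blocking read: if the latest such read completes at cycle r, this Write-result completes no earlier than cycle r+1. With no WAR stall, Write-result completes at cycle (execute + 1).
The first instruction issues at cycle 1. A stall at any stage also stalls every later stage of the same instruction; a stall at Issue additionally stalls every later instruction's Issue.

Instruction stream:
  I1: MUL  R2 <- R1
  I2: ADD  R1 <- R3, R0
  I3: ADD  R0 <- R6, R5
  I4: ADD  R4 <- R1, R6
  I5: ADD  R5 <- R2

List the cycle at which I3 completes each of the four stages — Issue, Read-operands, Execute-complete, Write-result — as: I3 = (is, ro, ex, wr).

  I1 | 1 | 2 | 8 | 9
  I2 | 2 | 3 | 5 | 6
  I3 | 7 | 8 | 10 | 11   struct: ADD busy until I2 writes@6
  I4 | 12 | 13 | 15 | 16   struct: ADD busy until I3 writes@11
  I5 | 17 | 18 | 20 | 21   struct: ADD busy until I4 writes@16

I3 = (7, 8, 10, 11)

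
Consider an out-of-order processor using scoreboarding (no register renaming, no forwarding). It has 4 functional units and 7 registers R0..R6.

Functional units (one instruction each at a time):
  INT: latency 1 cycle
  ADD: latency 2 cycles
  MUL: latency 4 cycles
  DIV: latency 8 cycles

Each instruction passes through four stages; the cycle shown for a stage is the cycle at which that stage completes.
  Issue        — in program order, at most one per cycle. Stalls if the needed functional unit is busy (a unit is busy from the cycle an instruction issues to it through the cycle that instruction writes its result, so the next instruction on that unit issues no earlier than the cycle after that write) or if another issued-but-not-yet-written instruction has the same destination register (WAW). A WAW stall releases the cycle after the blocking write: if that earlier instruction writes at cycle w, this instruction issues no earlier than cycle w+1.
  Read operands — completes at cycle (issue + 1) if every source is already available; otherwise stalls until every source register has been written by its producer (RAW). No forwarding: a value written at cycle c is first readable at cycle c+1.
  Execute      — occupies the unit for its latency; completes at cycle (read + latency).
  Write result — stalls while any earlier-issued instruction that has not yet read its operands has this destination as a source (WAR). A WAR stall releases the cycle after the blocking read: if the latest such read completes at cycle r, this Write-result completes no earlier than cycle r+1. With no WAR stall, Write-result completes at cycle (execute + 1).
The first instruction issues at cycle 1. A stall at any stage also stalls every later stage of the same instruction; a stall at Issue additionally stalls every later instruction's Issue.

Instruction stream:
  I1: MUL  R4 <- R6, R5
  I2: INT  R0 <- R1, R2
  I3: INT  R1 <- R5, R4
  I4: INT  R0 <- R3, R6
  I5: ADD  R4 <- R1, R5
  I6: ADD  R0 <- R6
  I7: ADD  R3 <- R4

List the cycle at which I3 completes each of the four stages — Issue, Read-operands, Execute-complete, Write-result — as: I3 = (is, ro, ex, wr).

I3 = (6, 8, 9, 10)

I1: IS=1 RO=2 EX=6 WR=7
I2: IS=2 RO=3 EX=4 WR=5
I3: IS=6 RO=8 EX=9 WR=10  [struct: INT busy until I2 writes@5; RAW R4: wait I1 write@7]
I4: IS=11 RO=12 EX=13 WR=14  [struct: INT busy until I3 writes@10]
I5: IS=12 RO=13 EX=15 WR=16
I6: IS=17 RO=18 EX=20 WR=21  [struct: ADD busy until I5 writes@16]
I7: IS=22 RO=23 EX=25 WR=26  [struct: ADD busy until I6 writes@21]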